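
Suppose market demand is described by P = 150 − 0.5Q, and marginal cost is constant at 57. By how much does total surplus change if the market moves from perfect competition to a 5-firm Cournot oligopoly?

Under competition P = MC = 57, so Q = (150 − 57)/0.5 = 186.
CS = ½·(150 − 57)·186 = 8649; PS = (57 − 57)·186 = 0; TS = 8649.
With 5 symmetric Cournot firms, each firm's FOC gives 150 − 3q = 57, so q = 31, Q = 5·31 = 155, and P = 72.5.
CS = ½·(150 − 72.5)·155 = 6006.25; PS = (72.5 − 57)·155 = 2402.5; TS = 8408.75.
Change in total surplus: 8408.75 − 8649 = −240.25.

TS falls by 240.25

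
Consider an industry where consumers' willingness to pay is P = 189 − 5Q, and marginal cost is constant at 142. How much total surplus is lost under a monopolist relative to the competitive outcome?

DWL = 55.225

Competitive firms price at marginal cost: P = 142, giving Q = 9.4.
Monopoly sets MR = MC: 189 − 10Q = 142 ⇒ Q = 4.7, P = 189 − 5·4.7 = 165.5.
DWL is the triangle between Q = 4.7 and Q = 9.4: ½·(9.4 − 4.7)·(165.5 − 142) = 55.225.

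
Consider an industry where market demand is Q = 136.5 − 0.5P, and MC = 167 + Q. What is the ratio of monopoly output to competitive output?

Inverting demand: P = 273 − 2Q.
The monopolist equates marginal revenue to marginal cost: 273 − 4Q = 167 + Q, so Q = 21.2. From demand, P = 230.6.
Competitive equilibrium sets price equal to marginal cost: 273 − 2Q = 167 + Q, so Q = 106/3 and P = 607/3.
Ratio Q_m/Q_c = 21.2/(106/3) = 0.6.

Q_m/Q_c = 0.6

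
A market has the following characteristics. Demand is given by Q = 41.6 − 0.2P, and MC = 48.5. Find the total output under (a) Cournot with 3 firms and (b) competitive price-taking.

Cournot: Q = 23.925; Competition: Q = 31.9

Inverting demand: P = 208 − 5Q.
Cournot with 3 identical firms: the symmetric best-response condition is 208 − 20q = 48.5. Each firm produces q = 7.975, total output Q = 23.925, price P = 88.375.
Under competition P = MC = 48.5, so Q = (208 − 48.5)/5 = 31.9.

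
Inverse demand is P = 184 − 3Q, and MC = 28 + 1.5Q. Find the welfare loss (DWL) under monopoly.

DWL = 432.64

Under competition P = MC: 184 − 3Q = 28 + 1.5Q ⇒ Q = 104/3, P = 80.
A monopolist chooses Q where MR = MC. MR = 184 − 6Q; setting this equal to 28 + 1.5Q gives Q = 20.8 and P = 121.6.
CS = ½·(184 − 80)·104/3 = 5408/3; PS = (80·104/3 − 28·104/3 − ½·1.5·(104/3)²) = 2704/3; TS = 2704.
CS = ½·(184 − 121.6)·20.8 = 648.96; PS = (121.6·20.8 − 28·20.8 − ½·1.5·20.8²) = 1622.4; TS = 2271.36.
DWL = 2704 − 2271.36 = 432.64.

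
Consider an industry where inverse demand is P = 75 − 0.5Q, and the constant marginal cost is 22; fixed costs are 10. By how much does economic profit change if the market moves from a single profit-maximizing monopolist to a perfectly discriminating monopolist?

Monopoly sets MR = MC: 75 − Q = 22 ⇒ Q = 53, P = 75 − 0.5·53 = 48.5.
Profit = (48.5 − 22)·53 − 10 = 1394.5.
With perfect price discrimination, output is the efficient level Q = 106 (where demand meets MC), but every buyer pays their willingness to pay: CS = 0 and PS = total surplus.
PS equals the full surplus area, 2809. Profit = 2809 − 10 = 2799.
Change in economic profit: 2799 − 1394.5 = 1404.5.

Economic profit rises by 1404.5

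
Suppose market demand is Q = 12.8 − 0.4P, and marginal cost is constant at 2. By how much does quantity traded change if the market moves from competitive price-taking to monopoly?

Quantity traded falls by 6

Inverting demand: P = 32 − 2.5Q.
Perfect competition: P = MC = 2, so 32 − 2.5Q = 2 and Q = 12.
A monopolist chooses Q where MR = MC. MR = 32 − 5Q; setting this equal to 2 gives Q = 6 and P = 17.
Change in quantity traded: 6 − 12 = −6.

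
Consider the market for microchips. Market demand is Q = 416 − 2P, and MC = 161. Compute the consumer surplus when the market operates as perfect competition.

CS = 2209

Inverting demand: P = 208 − 0.5Q.
Under competition P = MC = 161, so Q = (208 − 161)/0.5 = 94.
CS = ½·(208 − 161)·94 = 2209.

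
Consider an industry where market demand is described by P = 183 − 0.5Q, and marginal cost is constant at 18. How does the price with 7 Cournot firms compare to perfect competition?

In a 7-firm Cournot equilibrium, symmetry and the first-order condition give q = (183 − 18)/(4) = 41.25. So Q = 288.75 and P = 38.625.
Perfect competition: P = MC = 18, so 183 − 0.5Q = 18 and Q = 330.

Cournot: P = 38.625; Competition: P = 18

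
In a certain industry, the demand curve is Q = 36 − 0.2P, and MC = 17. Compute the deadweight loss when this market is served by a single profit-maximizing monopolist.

DWL = 664.225

Inverting demand: P = 180 − 5Q.
Competitive firms price at marginal cost: P = 17, giving Q = 32.6.
The monopolist equates marginal revenue to marginal cost: 180 − 10Q = 17, so Q = 16.3. From demand, P = 98.5.
DWL is the triangle between Q = 16.3 and Q = 32.6: ½·(32.6 − 16.3)·(98.5 − 17) = 664.225.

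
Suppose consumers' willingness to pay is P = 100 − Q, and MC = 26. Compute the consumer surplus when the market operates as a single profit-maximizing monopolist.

CS = 684.5

A monopolist chooses Q where MR = MC. MR = 100 − 2Q; setting this equal to 26 gives Q = 37 and P = 63.
CS = ½·(100 − 63)·37 = 684.5.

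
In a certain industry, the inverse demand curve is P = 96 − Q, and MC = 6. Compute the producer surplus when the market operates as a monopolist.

Monopoly sets MR = MC: 96 − 2Q = 6 ⇒ Q = 45, P = 96 − 45 = 51.
PS = (51 − 6)·45 = 2025.

PS = 2025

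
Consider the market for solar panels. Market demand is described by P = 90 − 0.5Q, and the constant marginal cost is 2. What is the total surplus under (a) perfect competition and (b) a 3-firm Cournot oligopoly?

Competition: TS = 7744; Cournot: TS = 7260

Perfect competition: P = MC = 2, so 90 − 0.5Q = 2 and Q = 176.
CS = ½·(90 − 2)·176 = 7744; PS = (2 − 2)·176 = 0; TS = 7744.
In a 3-firm Cournot equilibrium, symmetry and the first-order condition give q = (90 − 2)/(2) = 44. So Q = 132 and P = 24.
CS = ½·(90 − 24)·132 = 4356; PS = (24 − 2)·132 = 2904; TS = 7260.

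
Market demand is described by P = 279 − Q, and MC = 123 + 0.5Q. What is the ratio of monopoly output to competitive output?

Q_m/Q_c = 0.6

The monopolist equates marginal revenue to marginal cost: 279 − 2Q = 123 + 0.5Q, so Q = 62.4. From demand, P = 216.6.
Under competition P = MC: 279 − Q = 123 + 0.5Q ⇒ Q = 104, P = 175.
Ratio Q_m/Q_c = 62.4/104 = 0.6.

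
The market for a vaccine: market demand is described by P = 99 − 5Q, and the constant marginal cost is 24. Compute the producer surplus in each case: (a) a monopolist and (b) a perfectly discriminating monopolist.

Monopoly: PS = 281.25; Perfect PD: PS = 562.5

The monopolist equates marginal revenue to marginal cost: 99 − 10Q = 24, so Q = 7.5. From demand, P = 61.5.
PS = (61.5 − 24)·7.5 = 281.25.
With perfect price discrimination, output is the efficient level Q = 15 (where demand meets MC), but every buyer pays their willingness to pay: CS = 0 and PS = total surplus.
PS = ½·(99 − 24)·15 = 562.5.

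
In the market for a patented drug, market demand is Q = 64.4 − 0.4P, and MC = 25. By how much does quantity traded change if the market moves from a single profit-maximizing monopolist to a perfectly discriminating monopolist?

Q rises by 27.2

Inverting demand: P = 161 − 2.5Q.
The monopolist equates marginal revenue to marginal cost: 161 − 5Q = 25, so Q = 27.2. From demand, P = 93.
Under first-degree price discrimination the firm charges each unit its demand price and produces up to where P = MC, i.e. Q = 54.4. Consumer surplus is zero; producer surplus equals total surplus.
Change in quantity traded: 54.4 − 27.2 = 27.2.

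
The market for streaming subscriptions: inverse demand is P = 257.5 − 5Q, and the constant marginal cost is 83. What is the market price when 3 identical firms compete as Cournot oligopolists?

Cournot with 3 identical firms: the symmetric best-response condition is 257.5 − 20q = 83. Each firm produces q = 8.725, total output Q = 26.175, price P = 126.625.

P = 126.625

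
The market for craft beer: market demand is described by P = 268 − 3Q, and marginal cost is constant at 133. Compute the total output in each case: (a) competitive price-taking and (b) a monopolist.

Competition: Q = 45; Monopoly: Q = 22.5

Competitive firms price at marginal cost: P = 133, giving Q = 45.
Monopoly sets MR = MC: 268 − 6Q = 133 ⇒ Q = 22.5, P = 268 − 3·22.5 = 200.5.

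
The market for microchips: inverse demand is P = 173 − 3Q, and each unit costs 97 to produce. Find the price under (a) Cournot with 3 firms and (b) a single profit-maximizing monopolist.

With 3 symmetric Cournot firms, each firm's FOC gives 173 − 12q = 97, so q = 19/3, Q = 3·19/3 = 19, and P = 116.
A monopolist chooses Q where MR = MC. MR = 173 − 6Q; setting this equal to 97 gives Q = 38/3 and P = 135.

Cournot: P = 116; Monopoly: P = 135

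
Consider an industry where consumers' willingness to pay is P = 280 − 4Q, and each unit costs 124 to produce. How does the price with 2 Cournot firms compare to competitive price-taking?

Cournot with 2 identical firms: the symmetric best-response condition is 280 − 12q = 124. Each firm produces q = 13, total output Q = 26, price P = 176.
Perfect competition: P = MC = 124, so 280 − 4Q = 124 and Q = 39.

Cournot: P = 176; Competition: P = 124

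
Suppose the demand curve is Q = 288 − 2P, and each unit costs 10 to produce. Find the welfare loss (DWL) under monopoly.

DWL = 4489

Inverting demand: P = 144 − 0.5Q.
Competitive firms price at marginal cost: P = 10, giving Q = 268.
The monopolist equates marginal revenue to marginal cost: 144 − Q = 10, so Q = 134. From demand, P = 77.
DWL is the triangle between Q = 134 and Q = 268: ½·(268 − 134)·(77 − 10) = 4489.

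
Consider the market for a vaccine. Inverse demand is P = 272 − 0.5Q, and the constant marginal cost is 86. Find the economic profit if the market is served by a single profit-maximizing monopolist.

Profit = 17298

A monopolist chooses Q where MR = MC. MR = 272 − Q; setting this equal to 86 gives Q = 186 and P = 179.
Profit = (179 − 86)·186 = 17298.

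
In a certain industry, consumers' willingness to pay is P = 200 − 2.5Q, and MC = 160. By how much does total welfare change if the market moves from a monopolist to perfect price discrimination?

Total welfare rises by 80

The monopolist equates marginal revenue to marginal cost: 200 − 5Q = 160, so Q = 8. From demand, P = 180.
CS = ½·(200 − 180)·8 = 80; PS = (180 − 160)·8 = 160; TS = 240.
With perfect price discrimination, output is the efficient level Q = 16 (where demand meets MC), but every buyer pays their willingness to pay: CS = 0 and PS = total surplus.
TS = 320 (equal to competitive TS).
Change in total welfare: 320 − 240 = 80.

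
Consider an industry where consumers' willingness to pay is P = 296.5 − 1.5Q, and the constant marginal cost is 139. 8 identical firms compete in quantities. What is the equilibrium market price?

In a 8-firm Cournot equilibrium, symmetry and the first-order condition give q = (296.5 − 139)/(13.5) = 35/3. So Q = 280/3 and P = 156.5.

P = 156.5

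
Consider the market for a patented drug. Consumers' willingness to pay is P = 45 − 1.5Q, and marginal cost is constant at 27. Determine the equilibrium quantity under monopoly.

The monopolist equates marginal revenue to marginal cost: 45 − 3Q = 27, so Q = 6. From demand, P = 36.

Q = 6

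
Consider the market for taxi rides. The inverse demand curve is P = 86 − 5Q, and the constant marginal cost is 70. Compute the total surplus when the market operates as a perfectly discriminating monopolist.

A perfectly discriminating monopolist sells every unit with P(Q) ≥ MC(Q), so output equals the competitive quantity Q = 3.2. Each buyer pays their reservation price, so CS = 0 and the firm captures all surplus.
TS = 25.6 (equal to competitive TS).

TS = 25.6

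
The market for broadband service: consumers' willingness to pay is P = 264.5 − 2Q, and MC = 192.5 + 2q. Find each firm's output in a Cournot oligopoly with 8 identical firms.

q_i = 3.6

Cournot with 8 identical firms: the symmetric best-response condition is 264.5 − 18q = 192.5 + 2q. Each firm produces q = 3.6, total output Q = 28.8, price P = 206.9.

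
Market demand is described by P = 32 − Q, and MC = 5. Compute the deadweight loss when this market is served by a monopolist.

DWL = 91.125

Perfect competition: P = MC = 5, so 32 − Q = 5 and Q = 27.
Monopoly sets MR = MC: 32 − 2Q = 5 ⇒ Q = 13.5, P = 32 − 13.5 = 18.5.
DWL is the triangle between Q = 13.5 and Q = 27: ½·(27 − 13.5)·(18.5 − 5) = 91.125.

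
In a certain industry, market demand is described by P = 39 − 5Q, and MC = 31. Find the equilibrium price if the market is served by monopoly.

P = 35

A monopolist chooses Q where MR = MC. MR = 39 − 10Q; setting this equal to 31 gives Q = 0.8 and P = 35.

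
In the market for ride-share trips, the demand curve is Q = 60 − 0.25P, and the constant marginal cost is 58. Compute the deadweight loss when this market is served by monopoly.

Inverting demand: P = 240 − 4Q.
Under competition P = MC = 58, so Q = (240 − 58)/4 = 45.5.
A monopolist chooses Q where MR = MC. MR = 240 − 8Q; setting this equal to 58 gives Q = 22.75 and P = 149.
DWL is the triangle between Q = 22.75 and Q = 45.5: ½·(45.5 − 22.75)·(149 − 58) = 1035.125.

DWL = 1035.125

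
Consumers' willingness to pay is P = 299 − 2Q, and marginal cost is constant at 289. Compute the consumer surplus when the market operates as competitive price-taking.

CS = 25

Competitive firms price at marginal cost: P = 289, giving Q = 5.
CS = ½·(299 − 289)·5 = 25.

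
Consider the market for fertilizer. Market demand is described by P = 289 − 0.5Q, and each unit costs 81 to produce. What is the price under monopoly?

Monopoly sets MR = MC: 289 − Q = 81 ⇒ Q = 208, P = 289 − 0.5·208 = 185.

P = 185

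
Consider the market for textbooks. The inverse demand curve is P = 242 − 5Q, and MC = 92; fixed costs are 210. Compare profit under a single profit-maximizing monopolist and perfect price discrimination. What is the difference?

Profit rises by 1125

The monopolist equates marginal revenue to marginal cost: 242 − 10Q = 92, so Q = 15. From demand, P = 167.
Profit = (167 − 92)·15 − 210 = 915.
A perfectly discriminating monopolist sells every unit with P(Q) ≥ MC(Q), so output equals the competitive quantity Q = 30. Each buyer pays their reservation price, so CS = 0 and the firm captures all surplus.
PS equals the full surplus area, 2250. Profit = 2250 − 210 = 2040.
Change in profit: 2040 − 915 = 1125.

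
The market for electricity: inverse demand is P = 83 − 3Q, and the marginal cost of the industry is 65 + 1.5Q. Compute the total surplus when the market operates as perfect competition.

TS = 36

Competitive equilibrium sets price equal to marginal cost: 83 − 3Q = 65 + 1.5Q, so Q = 4 and P = 71.
CS = ½·(83 − 71)·4 = 24; PS = (71·4 − 65·4 − ½·1.5·4²) = 12; TS = 36.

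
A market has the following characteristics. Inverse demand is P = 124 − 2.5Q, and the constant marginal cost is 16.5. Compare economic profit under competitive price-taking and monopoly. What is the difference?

Perfect competition: P = MC = 16.5, so 124 − 2.5Q = 16.5 and Q = 43.
Profit = (16.5 − 16.5)·43 = 0.
A monopolist chooses Q where MR = MC. MR = 124 − 5Q; setting this equal to 16.5 gives Q = 21.5 and P = 70.25.
Profit = (70.25 − 16.5)·21.5 = 1155.625.
Change in economic profit: 1155.625 − 0 = 1155.625.

Economic profit rises by 1155.625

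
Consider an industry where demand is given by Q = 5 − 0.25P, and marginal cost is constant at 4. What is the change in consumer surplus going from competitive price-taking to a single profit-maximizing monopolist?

Consumer surplus falls by 24

Inverting demand: P = 20 − 4Q.
Competitive firms price at marginal cost: P = 4, giving Q = 4.
CS = ½·(20 − 4)·4 = 32.
The monopolist equates marginal revenue to marginal cost: 20 − 8Q = 4, so Q = 2. From demand, P = 12.
CS = ½·(20 − 12)·2 = 8.
Change in consumer surplus: 8 − 32 = −24.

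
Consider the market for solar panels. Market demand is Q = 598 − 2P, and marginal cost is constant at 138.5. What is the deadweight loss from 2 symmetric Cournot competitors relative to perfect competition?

Inverting demand: P = 299 − 0.5Q.
Competitive firms price at marginal cost: P = 138.5, giving Q = 321.
Cournot with 2 identical firms: the symmetric best-response condition is 299 − 1.5q = 138.5. Each firm produces q = 107, total output Q = 214, price P = 192.
DWL is the triangle between Q = 214 and Q = 321: ½·(321 − 214)·(192 − 138.5) = 2862.25.

DWL = 2862.25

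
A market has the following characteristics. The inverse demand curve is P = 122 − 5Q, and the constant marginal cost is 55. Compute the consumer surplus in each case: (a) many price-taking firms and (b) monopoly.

Competition: CS = 448.9; Monopoly: CS = 112.225

Under competition P = MC = 55, so Q = (122 − 55)/5 = 13.4.
CS = ½·(122 − 55)·13.4 = 448.9.
The monopolist equates marginal revenue to marginal cost: 122 − 10Q = 55, so Q = 6.7. From demand, P = 88.5.
CS = ½·(122 − 88.5)·6.7 = 112.225.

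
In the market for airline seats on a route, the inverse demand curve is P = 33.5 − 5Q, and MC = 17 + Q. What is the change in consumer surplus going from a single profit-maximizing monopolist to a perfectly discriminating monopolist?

The monopolist equates marginal revenue to marginal cost: 33.5 − 10Q = 17 + Q, so Q = 1.5. From demand, P = 26.
CS = ½·(33.5 − 26)·1.5 = 5.625.
With perfect price discrimination, output is the efficient level Q = 2.75 (where demand meets MC), but every buyer pays their willingness to pay: CS = 0 and PS = total surplus.
CS = 0.
Change in consumer surplus: 0 − 5.625 = −5.625.

CS falls by 5.625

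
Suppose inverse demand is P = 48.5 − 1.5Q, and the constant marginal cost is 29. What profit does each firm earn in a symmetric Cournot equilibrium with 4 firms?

Cournot with 4 identical firms: the symmetric best-response condition is 48.5 − 7.5q = 29. Each firm produces q = 2.6, total output Q = 10.4, price P = 32.9.
Each firm's profit = (32.9 − 29)·2.6 = 10.14.

π_i = 10.14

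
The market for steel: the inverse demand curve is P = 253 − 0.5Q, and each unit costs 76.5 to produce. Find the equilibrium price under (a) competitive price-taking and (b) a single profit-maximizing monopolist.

Competition: P = 76.5; Monopoly: P = 164.75

Competitive firms price at marginal cost: P = 76.5, giving Q = 353.
The monopolist equates marginal revenue to marginal cost: 253 − Q = 76.5, so Q = 176.5. From demand, P = 164.75.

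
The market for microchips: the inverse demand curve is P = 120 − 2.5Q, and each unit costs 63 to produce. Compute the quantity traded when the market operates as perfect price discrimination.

Under first-degree price discrimination the firm charges each unit its demand price and produces up to where P = MC, i.e. Q = 22.8. Consumer surplus is zero; producer surplus equals total surplus.

Q = 22.8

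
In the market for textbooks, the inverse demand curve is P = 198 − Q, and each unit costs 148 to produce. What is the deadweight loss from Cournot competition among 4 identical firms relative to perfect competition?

DWL = 50

Competitive firms price at marginal cost: P = 148, giving Q = 50.
With 4 symmetric Cournot firms, each firm's FOC gives 198 − 5q = 148, so q = 10, Q = 4·10 = 40, and P = 158.
DWL is the triangle between Q = 40 and Q = 50: ½·(50 − 40)·(158 − 148) = 50.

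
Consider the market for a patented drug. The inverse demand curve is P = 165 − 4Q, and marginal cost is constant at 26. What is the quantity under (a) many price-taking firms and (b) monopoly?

Competition: Q = 34.75; Monopoly: Q = 17.375

Competitive firms price at marginal cost: P = 26, giving Q = 34.75.
Monopoly sets MR = MC: 165 − 8Q = 26 ⇒ Q = 17.375, P = 165 − 4·17.375 = 95.5.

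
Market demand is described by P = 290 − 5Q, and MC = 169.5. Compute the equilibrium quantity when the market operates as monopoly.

A monopolist chooses Q where MR = MC. MR = 290 − 10Q; setting this equal to 169.5 gives Q = 12.05 and P = 229.75.

Q = 12.05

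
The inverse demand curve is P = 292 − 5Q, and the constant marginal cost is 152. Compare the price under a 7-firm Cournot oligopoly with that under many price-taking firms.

Cournot: P = 169.5; Competition: P = 152

With 7 symmetric Cournot firms, each firm's FOC gives 292 − 40q = 152, so q = 3.5, Q = 7·3.5 = 24.5, and P = 169.5.
Under competition P = MC = 152, so Q = (292 − 152)/5 = 28.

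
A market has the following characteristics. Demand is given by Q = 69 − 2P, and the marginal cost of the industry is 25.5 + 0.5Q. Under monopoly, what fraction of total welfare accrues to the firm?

PS/TS = 0.75

Inverting demand: P = 34.5 − 0.5Q.
The monopolist equates marginal revenue to marginal cost: 34.5 − Q = 25.5 + 0.5Q, so Q = 6. From demand, P = 31.5.
CS = ½·(34.5 − 31.5)·6 = 9.
PS = P·Q − VC(Q) = 31.5·6 − (25.5·6 + ½·0.5·6²) = 27.
Share captured = PS/TS = 27/36 = 0.75.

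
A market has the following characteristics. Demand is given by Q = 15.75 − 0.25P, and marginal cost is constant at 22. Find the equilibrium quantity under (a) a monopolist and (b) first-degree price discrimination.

Inverting demand: P = 63 − 4Q.
Monopoly sets MR = MC: 63 − 8Q = 22 ⇒ Q = 5.125, P = 63 − 4·5.125 = 42.5.
Under first-degree price discrimination the firm charges each unit its demand price and produces up to where P = MC, i.e. Q = 10.25. Consumer surplus is zero; producer surplus equals total surplus.

Monopoly: Q = 5.125; Perfect PD: Q = 10.25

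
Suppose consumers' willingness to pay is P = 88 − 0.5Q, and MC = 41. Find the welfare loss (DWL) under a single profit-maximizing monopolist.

Competitive firms price at marginal cost: P = 41, giving Q = 94.
A monopolist chooses Q where MR = MC. MR = 88 − Q; setting this equal to 41 gives Q = 47 and P = 64.5.
DWL is the triangle between Q = 47 and Q = 94: ½·(94 − 47)·(64.5 − 41) = 552.25.

DWL = 552.25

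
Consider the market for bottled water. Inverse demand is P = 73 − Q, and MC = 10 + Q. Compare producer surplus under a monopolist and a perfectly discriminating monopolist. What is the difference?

Producer surplus rises by 330.75

A monopolist chooses Q where MR = MC. MR = 73 − 2Q; setting this equal to 10 + Q gives Q = 21 and P = 52.
PS = P·Q − VC(Q) = 52·21 − (10·21 + ½·1·21²) = 661.5.
With perfect price discrimination, output is the efficient level Q = 31.5 (where demand meets MC), but every buyer pays their willingness to pay: CS = 0 and PS = total surplus.
PS = ½·(73 − 10)·31.5 = 992.25.
Change in producer surplus: 992.25 − 661.5 = 330.75.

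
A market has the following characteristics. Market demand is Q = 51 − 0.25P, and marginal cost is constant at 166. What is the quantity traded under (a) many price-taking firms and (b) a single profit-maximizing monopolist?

Competition: Q = 9.5; Monopoly: Q = 4.75

Inverting demand: P = 204 − 4Q.
Competitive firms price at marginal cost: P = 166, giving Q = 9.5.
Monopoly sets MR = MC: 204 − 8Q = 166 ⇒ Q = 4.75, P = 204 − 4·4.75 = 185.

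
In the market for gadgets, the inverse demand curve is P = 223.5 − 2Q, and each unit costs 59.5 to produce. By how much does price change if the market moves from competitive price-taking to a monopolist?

Under competition P = MC = 59.5, so Q = (223.5 − 59.5)/2 = 82.
A monopolist chooses Q where MR = MC. MR = 223.5 − 4Q; setting this equal to 59.5 gives Q = 41 and P = 141.5.
Change in price: 141.5 − 59.5 = 82.

Price rises by 82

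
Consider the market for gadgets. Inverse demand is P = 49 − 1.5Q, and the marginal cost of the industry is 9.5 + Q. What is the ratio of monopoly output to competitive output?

Q_m/Q_c = 0.625

Monopoly sets MR = MC: 49 − 3Q = 9.5 + Q ⇒ Q = 9.875, P = 49 − 1.5·9.875 = 547/16.
Under competition P = MC: 49 − 1.5Q = 9.5 + Q ⇒ Q = 15.8, P = 25.3.
Ratio Q_m/Q_c = 9.875/15.8 = 0.625.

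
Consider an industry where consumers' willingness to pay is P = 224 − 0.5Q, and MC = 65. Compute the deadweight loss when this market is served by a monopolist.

Perfect competition: P = MC = 65, so 224 − 0.5Q = 65 and Q = 318.
The monopolist equates marginal revenue to marginal cost: 224 − Q = 65, so Q = 159. From demand, P = 144.5.
DWL is the triangle between Q = 159 and Q = 318: ½·(318 − 159)·(144.5 − 65) = 6320.25.

DWL = 6320.25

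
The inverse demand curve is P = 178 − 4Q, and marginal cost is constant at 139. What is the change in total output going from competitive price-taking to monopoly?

Perfect competition: P = MC = 139, so 178 − 4Q = 139 and Q = 9.75.
The monopolist equates marginal revenue to marginal cost: 178 − 8Q = 139, so Q = 4.875. From demand, P = 158.5.
Change in total output: 4.875 − 9.75 = −4.875.

Q falls by 4.875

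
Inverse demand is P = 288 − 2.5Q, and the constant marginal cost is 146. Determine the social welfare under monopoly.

TS = 3024.6

The monopolist equates marginal revenue to marginal cost: 288 − 5Q = 146, so Q = 28.4. From demand, P = 217.
CS = ½·(288 − 217)·28.4 = 1008.2; PS = (217 − 146)·28.4 = 2016.4; TS = 3024.6.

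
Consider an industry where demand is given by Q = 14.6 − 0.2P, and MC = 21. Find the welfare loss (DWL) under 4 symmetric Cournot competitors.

DWL = 10.816

Inverting demand: P = 73 − 5Q.
Competitive firms price at marginal cost: P = 21, giving Q = 10.4.
Cournot with 4 identical firms: the symmetric best-response condition is 73 − 25q = 21. Each firm produces q = 2.08, total output Q = 8.32, price P = 31.4.
DWL is the triangle between Q = 8.32 and Q = 10.4: ½·(10.4 − 8.32)·(31.4 − 21) = 10.816.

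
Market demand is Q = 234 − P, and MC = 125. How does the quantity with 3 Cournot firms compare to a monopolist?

Cournot: Q = 81.75; Monopoly: Q = 54.5

Inverting demand: P = 234 − Q.
In a 3-firm Cournot equilibrium, symmetry and the first-order condition give q = (234 − 125)/(4) = 27.25. So Q = 81.75 and P = 152.25.
A monopolist chooses Q where MR = MC. MR = 234 − 2Q; setting this equal to 125 gives Q = 54.5 and P = 179.5.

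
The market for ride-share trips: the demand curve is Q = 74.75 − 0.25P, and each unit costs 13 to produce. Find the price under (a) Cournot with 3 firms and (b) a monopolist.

Inverting demand: P = 299 − 4Q.
In a 3-firm Cournot equilibrium, symmetry and the first-order condition give q = (299 − 13)/(16) = 17.875. So Q = 53.625 and P = 84.5.
A monopolist chooses Q where MR = MC. MR = 299 − 8Q; setting this equal to 13 gives Q = 35.75 and P = 156.

Cournot: P = 84.5; Monopoly: P = 156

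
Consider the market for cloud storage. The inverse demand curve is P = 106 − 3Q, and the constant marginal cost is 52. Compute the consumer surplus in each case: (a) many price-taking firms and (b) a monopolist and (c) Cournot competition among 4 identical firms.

Competition: CS = 486; Monopoly: CS = 121.5; Cournot: CS = 311.04

Under competition P = MC = 52, so Q = (106 − 52)/3 = 18.
CS = ½·(106 − 52)·18 = 486.
A monopolist chooses Q where MR = MC. MR = 106 − 6Q; setting this equal to 52 gives Q = 9 and P = 79.
CS = ½·(106 − 79)·9 = 121.5.
In a 4-firm Cournot equilibrium, symmetry and the first-order condition give q = (106 − 52)/(15) = 3.6. So Q = 14.4 and P = 62.8.
CS = ½·(106 − 62.8)·14.4 = 311.04.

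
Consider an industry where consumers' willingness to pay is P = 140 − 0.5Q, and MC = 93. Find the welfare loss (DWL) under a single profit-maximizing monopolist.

Perfect competition: P = MC = 93, so 140 − 0.5Q = 93 and Q = 94.
A monopolist chooses Q where MR = MC. MR = 140 − Q; setting this equal to 93 gives Q = 47 and P = 116.5.
DWL is the triangle between Q = 47 and Q = 94: ½·(94 − 47)·(116.5 − 93) = 552.25.

DWL = 552.25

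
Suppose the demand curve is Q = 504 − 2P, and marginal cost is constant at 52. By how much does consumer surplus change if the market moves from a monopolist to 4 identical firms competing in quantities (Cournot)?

Consumer surplus rises by 15600

Inverting demand: P = 252 − 0.5Q.
The monopolist equates marginal revenue to marginal cost: 252 − Q = 52, so Q = 200. From demand, P = 152.
CS = ½·(252 − 152)·200 = 10000.
With 4 symmetric Cournot firms, each firm's FOC gives 252 − 2.5q = 52, so q = 80, Q = 4·80 = 320, and P = 92.
CS = ½·(252 − 92)·320 = 25600.
Change in consumer surplus: 25600 − 10000 = 15600.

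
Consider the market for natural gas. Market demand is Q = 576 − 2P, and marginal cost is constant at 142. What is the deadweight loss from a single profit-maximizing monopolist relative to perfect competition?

Inverting demand: P = 288 − 0.5Q.
Perfect competition: P = MC = 142, so 288 − 0.5Q = 142 and Q = 292.
The monopolist equates marginal revenue to marginal cost: 288 − Q = 142, so Q = 146. From demand, P = 215.
DWL is the triangle between Q = 146 and Q = 292: ½·(292 − 146)·(215 − 142) = 5329.

DWL = 5329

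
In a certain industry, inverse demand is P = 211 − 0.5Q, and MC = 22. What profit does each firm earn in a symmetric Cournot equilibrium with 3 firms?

π_i = 4465.125

In a 3-firm Cournot equilibrium, symmetry and the first-order condition give q = (211 − 22)/(2) = 94.5. So Q = 283.5 and P = 69.25.
Each firm's profit = (69.25 − 22)·94.5 = 4465.125.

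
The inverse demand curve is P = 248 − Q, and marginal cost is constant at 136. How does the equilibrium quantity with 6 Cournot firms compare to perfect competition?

In a 6-firm Cournot equilibrium, symmetry and the first-order condition give q = (248 − 136)/(7) = 16. So Q = 96 and P = 152.
Perfect competition: P = MC = 136, so 248 − Q = 136 and Q = 112.

Cournot: Q = 96; Competition: Q = 112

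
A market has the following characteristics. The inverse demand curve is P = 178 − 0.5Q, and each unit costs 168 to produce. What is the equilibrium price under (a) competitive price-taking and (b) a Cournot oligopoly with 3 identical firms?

Perfect competition: P = MC = 168, so 178 − 0.5Q = 168 and Q = 20.
In a 3-firm Cournot equilibrium, symmetry and the first-order condition give q = (178 − 168)/(2) = 5. So Q = 15 and P = 170.5.

Competition: P = 168; Cournot: P = 170.5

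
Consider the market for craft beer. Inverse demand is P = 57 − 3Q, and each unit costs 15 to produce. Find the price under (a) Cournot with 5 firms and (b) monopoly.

With 5 symmetric Cournot firms, each firm's FOC gives 57 − 18q = 15, so q = 7/3, Q = 5·7/3 = 35/3, and P = 22.
Monopoly sets MR = MC: 57 − 6Q = 15 ⇒ Q = 7, P = 57 − 3·7 = 36.

Cournot: P = 22; Monopoly: P = 36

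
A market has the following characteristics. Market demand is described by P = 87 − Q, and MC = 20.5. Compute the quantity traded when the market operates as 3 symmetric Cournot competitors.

With 3 symmetric Cournot firms, each firm's FOC gives 87 − 4q = 20.5, so q = 16.625, Q = 3·16.625 = 49.875, and P = 37.125.

Q = 49.875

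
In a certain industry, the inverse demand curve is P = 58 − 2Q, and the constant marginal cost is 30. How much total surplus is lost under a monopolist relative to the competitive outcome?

DWL = 49

Perfect competition: P = MC = 30, so 58 − 2Q = 30 and Q = 14.
A monopolist chooses Q where MR = MC. MR = 58 − 4Q; setting this equal to 30 gives Q = 7 and P = 44.
DWL is the triangle between Q = 7 and Q = 14: ½·(14 − 7)·(44 − 30) = 49.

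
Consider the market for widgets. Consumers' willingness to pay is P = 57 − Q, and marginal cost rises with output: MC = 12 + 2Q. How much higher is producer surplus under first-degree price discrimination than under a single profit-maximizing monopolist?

Producer surplus rises by 84.375

A monopolist chooses Q where MR = MC. MR = 57 − 2Q; setting this equal to 12 + 2Q gives Q = 11.25 and P = 45.75.
PS = P·Q − VC(Q) = 45.75·11.25 − (12·11.25 + ½·2·11.25²) = 253.125.
A perfectly discriminating monopolist sells every unit with P(Q) ≥ MC(Q), so output equals the competitive quantity Q = 15. Each buyer pays their reservation price, so CS = 0 and the firm captures all surplus.
PS = ½·(57 − 12)·15 = 337.5.
Change in producer surplus: 337.5 − 253.125 = 84.375.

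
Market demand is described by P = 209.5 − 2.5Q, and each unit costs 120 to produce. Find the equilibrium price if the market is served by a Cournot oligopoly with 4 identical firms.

P = 137.9

Cournot with 4 identical firms: the symmetric best-response condition is 209.5 − 12.5q = 120. Each firm produces q = 7.16, total output Q = 28.64, price P = 137.9.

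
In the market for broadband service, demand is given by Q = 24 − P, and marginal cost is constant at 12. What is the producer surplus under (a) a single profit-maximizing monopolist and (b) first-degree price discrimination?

Monopoly: PS = 36; Perfect PD: PS = 72

Inverting demand: P = 24 − Q.
A monopolist chooses Q where MR = MC. MR = 24 − 2Q; setting this equal to 12 gives Q = 6 and P = 18.
PS = (18 − 12)·6 = 36.
Under first-degree price discrimination the firm charges each unit its demand price and produces up to where P = MC, i.e. Q = 12. Consumer surplus is zero; producer surplus equals total surplus.
PS = ½·(24 − 12)·12 = 72.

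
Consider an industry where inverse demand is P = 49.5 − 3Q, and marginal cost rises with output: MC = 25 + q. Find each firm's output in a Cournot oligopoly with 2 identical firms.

With 2 symmetric Cournot firms, each firm's FOC gives 49.5 − 9q = 25 + q, so q = 2.45, Q = 2·2.45 = 4.9, and P = 34.8.

q_i = 2.45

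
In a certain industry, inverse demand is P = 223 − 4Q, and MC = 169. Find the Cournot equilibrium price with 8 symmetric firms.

P = 175

Cournot with 8 identical firms: the symmetric best-response condition is 223 − 36q = 169. Each firm produces q = 1.5, total output Q = 12, price P = 175.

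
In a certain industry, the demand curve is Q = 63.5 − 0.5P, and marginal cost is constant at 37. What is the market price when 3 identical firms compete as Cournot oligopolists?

P = 59.5

Inverting demand: P = 127 − 2Q.
With 3 symmetric Cournot firms, each firm's FOC gives 127 − 8q = 37, so q = 11.25, Q = 3·11.25 = 33.75, and P = 59.5.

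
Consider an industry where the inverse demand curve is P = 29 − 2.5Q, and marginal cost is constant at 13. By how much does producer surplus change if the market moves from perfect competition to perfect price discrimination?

Producer surplus rises by 51.2

Perfect competition: P = MC = 13, so 29 − 2.5Q = 13 and Q = 6.4.
PS = (13 − 13)·6.4 = 0.
A perfectly discriminating monopolist sells every unit with P(Q) ≥ MC(Q), so output equals the competitive quantity Q = 6.4. Each buyer pays their reservation price, so CS = 0 and the firm captures all surplus.
PS = ½·(29 − 13)·6.4 = 51.2.
Change in producer surplus: 51.2 − 0 = 51.2.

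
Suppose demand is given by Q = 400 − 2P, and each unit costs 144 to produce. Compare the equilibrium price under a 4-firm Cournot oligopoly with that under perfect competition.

Inverting demand: P = 200 − 0.5Q.
With 4 symmetric Cournot firms, each firm's FOC gives 200 − 2.5q = 144, so q = 22.4, Q = 4·22.4 = 89.6, and P = 155.2.
Perfect competition: P = MC = 144, so 200 − 0.5Q = 144 and Q = 112.

Cournot: P = 155.2; Competition: P = 144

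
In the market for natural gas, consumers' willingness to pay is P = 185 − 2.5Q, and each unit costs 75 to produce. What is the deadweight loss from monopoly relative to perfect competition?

DWL = 605

Perfect competition: P = MC = 75, so 185 − 2.5Q = 75 and Q = 44.
A monopolist chooses Q where MR = MC. MR = 185 − 5Q; setting this equal to 75 gives Q = 22 and P = 130.
DWL is the triangle between Q = 22 and Q = 44: ½·(44 − 22)·(130 − 75) = 605.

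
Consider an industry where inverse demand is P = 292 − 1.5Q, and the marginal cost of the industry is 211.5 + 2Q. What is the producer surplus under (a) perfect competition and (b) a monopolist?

Competition: PS = 529; Monopoly: PS = 648.025

Competitive equilibrium sets price equal to marginal cost: 292 − 1.5Q = 211.5 + 2Q, so Q = 23 and P = 257.5.
PS = P·Q − VC(Q) = 257.5·23 − (211.5·23 + ½·2·23²) = 529.
The monopolist equates marginal revenue to marginal cost: 292 − 3Q = 211.5 + 2Q, so Q = 16.1. From demand, P = 267.85.
PS = P·Q − VC(Q) = 267.85·16.1 − (211.5·16.1 + ½·2·16.1²) = 648.025.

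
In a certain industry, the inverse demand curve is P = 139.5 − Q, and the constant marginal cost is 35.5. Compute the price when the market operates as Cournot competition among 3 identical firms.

Cournot with 3 identical firms: the symmetric best-response condition is 139.5 − 4q = 35.5. Each firm produces q = 26, total output Q = 78, price P = 61.5.

P = 61.5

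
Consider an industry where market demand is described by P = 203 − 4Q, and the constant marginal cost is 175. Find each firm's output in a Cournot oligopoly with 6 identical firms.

q_i = 1

Cournot with 6 identical firms: the symmetric best-response condition is 203 − 28q = 175. Each firm produces q = 1, total output Q = 6, price P = 179.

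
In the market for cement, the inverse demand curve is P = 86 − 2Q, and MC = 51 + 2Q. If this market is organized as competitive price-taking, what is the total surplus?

TS = 153.125

Competitive equilibrium sets price equal to marginal cost: 86 − 2Q = 51 + 2Q, so Q = 8.75 and P = 68.5.
CS = ½·(86 − 68.5)·8.75 = 1225/16; PS = (68.5·8.75 − 51·8.75 − ½·2·8.75²) = 1225/16; TS = 153.125.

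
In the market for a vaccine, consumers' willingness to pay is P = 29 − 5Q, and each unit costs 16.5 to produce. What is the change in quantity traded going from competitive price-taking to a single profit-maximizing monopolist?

Competitive firms price at marginal cost: P = 16.5, giving Q = 2.5.
A monopolist chooses Q where MR = MC. MR = 29 − 10Q; setting this equal to 16.5 gives Q = 1.25 and P = 22.75.
Change in quantity traded: 1.25 − 2.5 = −1.25.

Q falls by 1.25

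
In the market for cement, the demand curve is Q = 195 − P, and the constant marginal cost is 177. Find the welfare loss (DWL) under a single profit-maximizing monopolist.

Inverting demand: P = 195 − Q.
Under competition P = MC = 177, so Q = (195 − 177)/1 = 18.
The monopolist equates marginal revenue to marginal cost: 195 − 2Q = 177, so Q = 9. From demand, P = 186.
DWL is the triangle between Q = 9 and Q = 18: ½·(18 − 9)·(186 − 177) = 40.5.

DWL = 40.5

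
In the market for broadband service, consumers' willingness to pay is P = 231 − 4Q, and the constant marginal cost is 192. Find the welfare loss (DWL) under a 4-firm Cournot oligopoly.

DWL = 7.605

Perfect competition: P = MC = 192, so 231 − 4Q = 192 and Q = 9.75.
With 4 symmetric Cournot firms, each firm's FOC gives 231 − 20q = 192, so q = 1.95, Q = 4·1.95 = 7.8, and P = 199.8.
DWL is the triangle between Q = 7.8 and Q = 9.75: ½·(9.75 − 7.8)·(199.8 − 192) = 7.605.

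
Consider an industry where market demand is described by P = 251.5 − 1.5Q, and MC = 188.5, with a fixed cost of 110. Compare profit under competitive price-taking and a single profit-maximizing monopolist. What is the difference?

π rises by 661.5

Competitive firms price at marginal cost: P = 188.5, giving Q = 42.
Profit = (188.5 − 188.5)·42 − 110 = −110.
A monopolist chooses Q where MR = MC. MR = 251.5 − 3Q; setting this equal to 188.5 gives Q = 21 and P = 220.
Profit = (220 − 188.5)·21 − 110 = 551.5.
Change in profit: 551.5 − −110 = 661.5.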